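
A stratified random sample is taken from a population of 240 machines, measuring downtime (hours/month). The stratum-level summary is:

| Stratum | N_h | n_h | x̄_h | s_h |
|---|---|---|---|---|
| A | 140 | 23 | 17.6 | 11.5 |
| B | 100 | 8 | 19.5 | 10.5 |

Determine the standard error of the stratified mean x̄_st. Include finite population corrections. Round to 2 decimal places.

SE(x̄_st) ≈ 1.96

V̂(x̄_st) = Σ W_h² (1 − n_h/N_h) s_h²/n_h, with W_h = N_h/N and N = 240:
  stratum A: (140/240)²·(1 − 23/140)·11.5²/23 = 1.63516
  stratum B: (100/240)²·(1 − 8/100)·10.5²/8 = 2.20117
V̂(x̄_st) = 3.83633
SE(x̄_st) = √3.83633 = 1.95865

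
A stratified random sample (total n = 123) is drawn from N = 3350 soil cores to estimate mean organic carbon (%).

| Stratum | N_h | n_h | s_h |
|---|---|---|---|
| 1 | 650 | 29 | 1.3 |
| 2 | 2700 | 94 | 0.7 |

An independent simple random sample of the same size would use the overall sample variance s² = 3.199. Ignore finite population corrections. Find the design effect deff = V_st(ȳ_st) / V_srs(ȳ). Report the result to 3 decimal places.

deff ≈ 0.215

V̂(ȳ_st) = Σ W_h² s_h²/n_h, with W_h = N_h/N and N = 3350:
  stratum 1: (650/3350)²·1.3²/29 = 0.00219395
  stratum 2: (2700/3350)²·0.7²/94 = 0.00338615
V_st = 0.00558009
V_srs = s²/n = 3.199/123 = 0.0260081
deff = V_st / V_srs = 0.00558009/0.0260081 = 0.2146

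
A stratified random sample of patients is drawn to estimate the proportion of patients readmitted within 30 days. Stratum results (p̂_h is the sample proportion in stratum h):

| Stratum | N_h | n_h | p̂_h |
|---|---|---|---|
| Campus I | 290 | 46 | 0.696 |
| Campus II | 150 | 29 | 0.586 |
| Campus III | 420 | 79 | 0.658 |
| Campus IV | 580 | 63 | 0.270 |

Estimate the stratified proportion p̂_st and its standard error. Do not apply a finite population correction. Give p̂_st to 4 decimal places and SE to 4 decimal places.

N = 1440; stratum weights W_h = N_h/N.
p̂_st = Σ W_h p̂_h = (290·0.696 + 150·0.586 + 420·0.658 + 580·0.270)/1440 = 0.50188
V̂(p̂_st) = Σ W_h² p̂_h(1−p̂_h)/(n_h−1):
  stratum Campus I: (290/1440)²·0.696·0.304/45 = 0.000190696
  stratum Campus II: (150/1440)²·0.586·0.414/28 = 9.40151e-05
  stratum Campus III: (420/1440)²·0.658·0.342/78 = 0.000245432
  stratum Campus IV: (580/1440)²·0.270·0.730/62 = 0.000515734
V̂(p̂_st) = 0.00104588; SE = √V̂ = 0.03234

p̂_st ≈ 0.5019, SE ≈ 0.0323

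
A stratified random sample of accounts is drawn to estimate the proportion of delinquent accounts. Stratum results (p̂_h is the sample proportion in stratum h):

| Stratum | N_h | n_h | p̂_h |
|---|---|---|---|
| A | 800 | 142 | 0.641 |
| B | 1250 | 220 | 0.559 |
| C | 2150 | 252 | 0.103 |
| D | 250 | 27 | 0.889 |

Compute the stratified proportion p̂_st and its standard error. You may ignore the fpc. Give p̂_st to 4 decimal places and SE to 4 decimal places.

N = 4450; stratum weights W_h = N_h/N.
p̂_st = Σ W_h p̂_h = (800·0.641 + 1250·0.559 + 2150·0.103 + 250·0.889)/4450 = 0.37197
V̂(p̂_st) = Σ W_h² p̂_h(1−p̂_h)/(n_h−1):
  stratum A: (800/4450)²·0.641·0.359/141 = 5.27465e-05
  stratum B: (1250/4450)²·0.559·0.441/219 = 8.88191e-05
  stratum C: (2150/4450)²·0.103·0.897/251 = 8.59237e-05
  stratum D: (250/4450)²·0.889·0.111/26 = 1.19787e-05
V̂(p̂_st) = 0.000239468; SE = √V̂ = 0.0154748

p̂_st ≈ 0.3720, SE ≈ 0.0155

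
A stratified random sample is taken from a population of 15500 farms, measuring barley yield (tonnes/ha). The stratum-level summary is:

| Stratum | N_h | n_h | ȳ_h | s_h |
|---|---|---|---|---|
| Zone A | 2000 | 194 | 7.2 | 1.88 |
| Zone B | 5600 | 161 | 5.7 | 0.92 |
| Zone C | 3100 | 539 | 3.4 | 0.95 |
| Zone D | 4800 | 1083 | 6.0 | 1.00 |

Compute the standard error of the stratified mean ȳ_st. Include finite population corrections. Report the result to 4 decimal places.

V̂(ȳ_st) = Σ W_h² (1 − n_h/N_h) s_h²/n_h, with W_h = N_h/N and N = 15500:
  stratum Zone A: (2000/15500)²·(1 − 194/2000)·1.88²/194 = 0.000273904
  stratum Zone B: (5600/15500)²·(1 − 161/5600)·0.92²/161 = 0.00066649
  stratum Zone C: (3100/15500)²·(1 − 539/3100)·0.95²/539 = 5.53307e-05
  stratum Zone D: (4800/15500)²·(1 − 1083/4800)·1.00²/1083 = 6.85712e-05
V̂(ȳ_st) = 0.0010643
SE(ȳ_st) = √0.0010643 = 0.0326235

SE(ȳ_st) ≈ 0.0326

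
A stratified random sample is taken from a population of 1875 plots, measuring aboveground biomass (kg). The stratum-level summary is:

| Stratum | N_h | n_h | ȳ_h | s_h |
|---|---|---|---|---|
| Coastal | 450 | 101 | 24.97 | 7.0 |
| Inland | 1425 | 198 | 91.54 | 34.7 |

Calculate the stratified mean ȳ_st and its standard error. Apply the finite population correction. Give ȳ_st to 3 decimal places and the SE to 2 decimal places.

ȳ_st = Σ W_h ȳ_h = (450·24.97 + 1425·91.54)/1875 = 75.56320
V̂(ȳ_st) = Σ W_h² (1 − n_h/N_h) s_h²/n_h, with W_h = N_h/N and N = 1875:
  stratum Coastal: (450/1875)²·(1 − 101/450)·7.0²/101 = 0.0216726
  stratum Inland: (1425/1875)²·(1 − 198/1425)·34.7²/198 = 3.02448
V̂(ȳ_st) = 3.04615
SE(ȳ_st) = √3.04615 = 1.74532

ȳ_st ≈ 75.563, SE ≈ 1.75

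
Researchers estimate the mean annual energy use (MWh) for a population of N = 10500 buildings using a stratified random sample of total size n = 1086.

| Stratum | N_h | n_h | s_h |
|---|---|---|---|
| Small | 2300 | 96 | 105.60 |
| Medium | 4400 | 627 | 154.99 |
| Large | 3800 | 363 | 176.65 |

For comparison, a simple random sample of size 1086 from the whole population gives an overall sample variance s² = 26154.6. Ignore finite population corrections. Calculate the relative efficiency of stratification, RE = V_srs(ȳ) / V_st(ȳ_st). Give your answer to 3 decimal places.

RE ≈ 1.022

V̂(ȳ_st) = Σ W_h² s_h²/n_h, with W_h = N_h/N and N = 10500:
  stratum Small: (2300/10500)²·105.60²/96 = 5.57357
  stratum Medium: (4400/10500)²·154.99²/627 = 6.7277
  stratum Large: (3800/10500)²·176.65²/363 = 11.2592
V_st = 23.5605
V_srs = s²/n = 26154.6/1086 = 24.0834
Relative efficiency = V_srs / V_st = 24.0834/23.5605 = 1.0222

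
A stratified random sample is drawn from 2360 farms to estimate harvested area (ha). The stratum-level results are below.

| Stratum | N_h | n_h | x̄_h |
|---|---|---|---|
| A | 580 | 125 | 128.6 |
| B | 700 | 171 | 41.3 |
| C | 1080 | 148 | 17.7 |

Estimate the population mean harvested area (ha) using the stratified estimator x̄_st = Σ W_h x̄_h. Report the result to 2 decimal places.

N = Σ N_h = 2360. Stratum weights W_h = N_h/N.
x̄_st = (580·128.6 + 700·41.3 + 1080·17.7) / 2360 = 51.9551

x̄_st ≈ 51.96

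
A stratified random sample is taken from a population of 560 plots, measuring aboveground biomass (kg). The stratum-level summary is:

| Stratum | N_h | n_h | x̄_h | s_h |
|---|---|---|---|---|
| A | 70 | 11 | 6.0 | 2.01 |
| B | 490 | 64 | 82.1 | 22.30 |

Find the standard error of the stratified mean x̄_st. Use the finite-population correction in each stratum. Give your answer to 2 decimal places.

SE(x̄_st) ≈ 2.28

V̂(x̄_st) = Σ W_h² (1 − n_h/N_h) s_h²/n_h, with W_h = N_h/N and N = 560:
  stratum A: (70/560)²·(1 − 11/70)·2.01²/11 = 0.00483697
  stratum B: (490/560)²·(1 − 64/490)·22.30²/64 = 5.17201
V̂(x̄_st) = 5.17685
SE(x̄_st) = √5.17685 = 2.27527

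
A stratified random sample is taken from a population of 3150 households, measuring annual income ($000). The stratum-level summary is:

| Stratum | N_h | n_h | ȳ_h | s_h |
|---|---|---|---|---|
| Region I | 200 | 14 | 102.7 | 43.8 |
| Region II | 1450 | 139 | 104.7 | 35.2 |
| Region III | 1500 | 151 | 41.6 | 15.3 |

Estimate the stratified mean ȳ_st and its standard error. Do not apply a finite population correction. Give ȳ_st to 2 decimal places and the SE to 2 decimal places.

ȳ_st ≈ 74.53, SE ≈ 1.67

ȳ_st = Σ W_h ȳ_h = (200·102.7 + 1450·104.7 + 1500·41.6)/3150 = 74.52540
V̂(ȳ_st) = Σ W_h² s_h²/n_h, with W_h = N_h/N and N = 3150:
  stratum Region I: (200/3150)²·43.8²/14 = 0.552407
  stratum Region II: (1450/3150)²·35.2²/139 = 1.8888
  stratum Region III: (1500/3150)²·15.3²/151 = 0.351534
V̂(ȳ_st) = 2.79274
SE(ȳ_st) = √2.79274 = 1.67115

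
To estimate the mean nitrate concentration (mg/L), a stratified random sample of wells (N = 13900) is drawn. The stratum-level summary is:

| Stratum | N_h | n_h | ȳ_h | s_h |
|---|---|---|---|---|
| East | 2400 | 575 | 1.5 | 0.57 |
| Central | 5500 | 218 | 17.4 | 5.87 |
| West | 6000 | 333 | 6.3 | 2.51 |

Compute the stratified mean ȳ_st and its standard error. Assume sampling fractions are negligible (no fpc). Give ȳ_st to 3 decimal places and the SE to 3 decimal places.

ȳ_st ≈ 9.863, SE ≈ 0.168

ȳ_st = Σ W_h ȳ_h = (2400·1.5 + 5500·17.4 + 6000·6.3)/13900 = 9.86331
V̂(ȳ_st) = Σ W_h² s_h²/n_h, with W_h = N_h/N and N = 13900:
  stratum East: (2400/13900)²·0.57²/575 = 1.68451e-05
  stratum Central: (5500/13900)²·5.87²/218 = 0.0247466
  stratum West: (6000/13900)²·2.51²/333 = 0.00352514
V̂(ȳ_st) = 0.0282886
SE(ȳ_st) = √0.0282886 = 0.168192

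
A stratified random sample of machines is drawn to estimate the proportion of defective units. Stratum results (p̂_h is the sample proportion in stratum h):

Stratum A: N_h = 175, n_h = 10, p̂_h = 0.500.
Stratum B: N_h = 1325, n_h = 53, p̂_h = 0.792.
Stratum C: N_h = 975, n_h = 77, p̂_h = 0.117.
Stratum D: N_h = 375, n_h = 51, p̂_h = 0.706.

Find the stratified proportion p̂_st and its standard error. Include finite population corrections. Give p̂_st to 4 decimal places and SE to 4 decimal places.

N = 2850; stratum weights W_h = N_h/N.
p̂_st = Σ W_h p̂_h = (175·0.500 + 1325·0.792 + 975·0.117 + 375·0.706)/2850 = 0.53183
V̂(p̂_st) = Σ W_h² (1 − n_h/N_h) p̂_h(1−p̂_h)/(n_h−1):
  stratum A: (175/2850)²·(1 − 10/175)·0.500·0.500/9 = 9.87483e-05
  stratum B: (1325/2850)²·(1 − 53/1325)·0.792·0.208/52 = 0.000657353
  stratum C: (975/2850)²·(1 − 77/975)·0.117·0.883/76 = 0.000146529
  stratum D: (375/2850)²·(1 − 51/375)·0.706·0.294/50 = 6.20967e-05
V̂(p̂_st) = 0.000964727; SE = √V̂ = 0.0310601

p̂_st ≈ 0.5318, SE ≈ 0.0311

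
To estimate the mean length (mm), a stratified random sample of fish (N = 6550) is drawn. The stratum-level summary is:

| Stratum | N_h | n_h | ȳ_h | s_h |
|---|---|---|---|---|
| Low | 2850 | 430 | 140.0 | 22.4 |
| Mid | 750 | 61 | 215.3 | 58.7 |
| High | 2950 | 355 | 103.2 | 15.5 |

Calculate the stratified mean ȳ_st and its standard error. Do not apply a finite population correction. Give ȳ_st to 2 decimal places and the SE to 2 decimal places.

ȳ_st = Σ W_h ȳ_h = (2850·140.0 + 750·215.3 + 2950·103.2)/6550 = 132.04809
V̂(ȳ_st) = Σ W_h² s_h²/n_h, with W_h = N_h/N and N = 6550:
  stratum Low: (2850/6550)²·22.4²/430 = 0.22092
  stratum Mid: (750/6550)²·58.7²/61 = 0.740604
  stratum High: (2950/6550)²·15.5²/355 = 0.137277
V̂(ȳ_st) = 1.0988
SE(ȳ_st) = √1.0988 = 1.04824

ȳ_st ≈ 132.05, SE ≈ 1.05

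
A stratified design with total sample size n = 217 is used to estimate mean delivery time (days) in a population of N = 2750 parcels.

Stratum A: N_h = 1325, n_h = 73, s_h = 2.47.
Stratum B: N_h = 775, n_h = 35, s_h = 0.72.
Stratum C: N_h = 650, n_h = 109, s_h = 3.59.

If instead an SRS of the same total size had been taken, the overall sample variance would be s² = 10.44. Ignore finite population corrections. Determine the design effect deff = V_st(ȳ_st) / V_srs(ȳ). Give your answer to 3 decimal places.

V̂(ȳ_st) = Σ W_h² s_h²/n_h, with W_h = N_h/N and N = 2750:
  stratum A: (1325/2750)²·2.47²/73 = 0.0194016
  stratum B: (775/2750)²·0.72²/35 = 0.00117635
  stratum C: (650/2750)²·3.59²/109 = 0.00660577
V_st = 0.0271837
V_srs = s²/n = 10.44/217 = 0.0481106
deff = V_st / V_srs = 0.0271837/0.0481106 = 0.5650

deff ≈ 0.565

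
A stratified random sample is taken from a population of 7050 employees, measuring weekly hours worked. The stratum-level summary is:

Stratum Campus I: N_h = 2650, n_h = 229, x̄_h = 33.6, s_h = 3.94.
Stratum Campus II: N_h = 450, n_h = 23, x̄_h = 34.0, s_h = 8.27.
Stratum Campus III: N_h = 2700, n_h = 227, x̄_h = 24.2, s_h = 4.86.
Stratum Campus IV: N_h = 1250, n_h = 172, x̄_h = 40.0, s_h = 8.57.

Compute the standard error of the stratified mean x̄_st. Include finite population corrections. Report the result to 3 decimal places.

V̂(x̄_st) = Σ W_h² (1 − n_h/N_h) s_h²/n_h, with W_h = N_h/N and N = 7050:
  stratum Campus I: (2650/7050)²·(1 − 229/2650)·3.94²/229 = 0.00875023
  stratum Campus II: (450/7050)²·(1 − 23/450)·8.27²/23 = 0.011496
  stratum Campus III: (2700/7050)²·(1 − 227/2700)·4.86²/227 = 0.0139784
  stratum Campus IV: (1250/7050)²·(1 − 172/1250)·8.57²/172 = 0.0115767
V̂(x̄_st) = 0.0458012
SE(x̄_st) = √0.0458012 = 0.214012

SE(x̄_st) ≈ 0.214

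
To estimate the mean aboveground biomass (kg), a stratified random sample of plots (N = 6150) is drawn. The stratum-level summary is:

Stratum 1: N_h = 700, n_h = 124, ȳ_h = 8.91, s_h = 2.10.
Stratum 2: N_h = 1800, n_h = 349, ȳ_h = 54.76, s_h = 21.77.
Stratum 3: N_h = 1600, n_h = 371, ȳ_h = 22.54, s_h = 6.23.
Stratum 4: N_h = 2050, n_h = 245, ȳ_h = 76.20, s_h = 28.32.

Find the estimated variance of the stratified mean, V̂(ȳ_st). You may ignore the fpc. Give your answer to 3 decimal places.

V̂(ȳ_st) = Σ W_h² s_h²/n_h, with W_h = N_h/N and N = 6150:
  stratum 1: (700/6150)²·2.10²/124 = 0.000460747
  stratum 2: (1800/6150)²·21.77²/349 = 0.116329
  stratum 3: (1600/6150)²·6.23²/371 = 0.00708096
  stratum 4: (2050/6150)²·28.32²/245 = 0.363729
V̂(ȳ_st) = 0.487599

V̂(ȳ_st) ≈ 0.488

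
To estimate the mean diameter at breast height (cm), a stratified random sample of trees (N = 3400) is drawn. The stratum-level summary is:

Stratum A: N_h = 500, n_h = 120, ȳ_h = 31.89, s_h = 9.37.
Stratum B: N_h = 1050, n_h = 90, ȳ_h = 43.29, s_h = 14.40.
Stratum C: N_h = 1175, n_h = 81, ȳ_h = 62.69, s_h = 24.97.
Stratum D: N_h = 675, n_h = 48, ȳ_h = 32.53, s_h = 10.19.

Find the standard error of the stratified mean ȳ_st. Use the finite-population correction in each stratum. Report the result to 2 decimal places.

SE(ȳ_st) ≈ 1.07

V̂(ȳ_st) = Σ W_h² (1 − n_h/N_h) s_h²/n_h, with W_h = N_h/N and N = 3400:
  stratum A: (500/3400)²·(1 − 120/500)·9.37²/120 = 0.0120252
  stratum B: (1050/3400)²·(1 − 90/1050)·14.40²/90 = 0.200902
  stratum C: (1175/3400)²·(1 − 81/1175)·24.97²/81 = 0.855952
  stratum D: (675/3400)²·(1 − 48/675)·10.19²/48 = 0.0791992
V̂(ȳ_st) = 1.14808
SE(ȳ_st) = √1.14808 = 1.07148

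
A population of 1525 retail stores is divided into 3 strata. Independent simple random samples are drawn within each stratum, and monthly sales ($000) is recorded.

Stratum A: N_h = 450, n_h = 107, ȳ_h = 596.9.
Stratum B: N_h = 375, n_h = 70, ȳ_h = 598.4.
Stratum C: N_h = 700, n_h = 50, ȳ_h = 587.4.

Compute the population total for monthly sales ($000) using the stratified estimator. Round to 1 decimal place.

τ̂_st ≈ 904185.0

τ̂_st = Σ N_h ȳ_h = 450·596.9 + 375·598.4 + 700·587.4 = 904185.0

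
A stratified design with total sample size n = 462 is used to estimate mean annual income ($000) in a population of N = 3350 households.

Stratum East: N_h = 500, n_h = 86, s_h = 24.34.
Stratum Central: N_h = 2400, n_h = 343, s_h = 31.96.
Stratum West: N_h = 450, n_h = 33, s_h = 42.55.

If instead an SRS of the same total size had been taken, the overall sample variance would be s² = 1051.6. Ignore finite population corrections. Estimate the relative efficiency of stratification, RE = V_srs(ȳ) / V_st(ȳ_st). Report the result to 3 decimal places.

V̂(ȳ_st) = Σ W_h² s_h²/n_h, with W_h = N_h/N and N = 3350:
  stratum East: (500/3350)²·24.34²/86 = 0.153459
  stratum Central: (2400/3350)²·31.96²/343 = 1.52845
  stratum West: (450/3350)²·42.55²/33 = 0.989967
V_st = 2.67188
V_srs = s²/n = 1051.6/462 = 2.27619
Relative efficiency = V_srs / V_st = 2.27619/2.67188 = 0.8519

RE ≈ 0.852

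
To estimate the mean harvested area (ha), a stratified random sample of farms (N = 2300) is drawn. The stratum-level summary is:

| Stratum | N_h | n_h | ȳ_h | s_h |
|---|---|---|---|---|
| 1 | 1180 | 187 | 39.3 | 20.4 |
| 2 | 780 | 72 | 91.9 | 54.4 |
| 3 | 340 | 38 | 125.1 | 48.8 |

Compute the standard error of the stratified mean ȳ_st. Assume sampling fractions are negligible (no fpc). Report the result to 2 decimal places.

V̂(ȳ_st) = Σ W_h² s_h²/n_h, with W_h = N_h/N and N = 2300:
  stratum 1: (1180/2300)²·20.4²/187 = 0.58577
  stratum 2: (780/2300)²·54.4²/72 = 4.72714
  stratum 3: (340/2300)²·48.8²/38 = 1.36949
V̂(ȳ_st) = 6.6824
SE(ȳ_st) = √6.6824 = 2.58503

SE(ȳ_st) ≈ 2.59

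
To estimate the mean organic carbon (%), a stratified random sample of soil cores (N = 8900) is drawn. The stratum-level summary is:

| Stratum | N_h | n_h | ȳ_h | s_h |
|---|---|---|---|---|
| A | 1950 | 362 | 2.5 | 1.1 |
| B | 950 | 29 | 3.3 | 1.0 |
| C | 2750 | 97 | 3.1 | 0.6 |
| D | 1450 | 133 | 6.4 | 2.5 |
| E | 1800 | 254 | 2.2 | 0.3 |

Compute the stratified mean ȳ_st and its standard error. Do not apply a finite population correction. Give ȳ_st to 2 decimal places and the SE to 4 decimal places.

ȳ_st = Σ W_h ȳ_h = (1950·2.5 + 950·3.3 + 2750·3.1 + 1450·6.4 + 1800·2.2)/8900 = 3.34551
V̂(ȳ_st) = Σ W_h² s_h²/n_h, with W_h = N_h/N and N = 8900:
  stratum A: (1950/8900)²·1.1²/362 = 0.00016046
  stratum B: (950/8900)²·1.0²/29 = 0.000392888
  stratum C: (2750/8900)²·0.6²/97 = 0.000354337
  stratum D: (1450/8900)²·2.5²/133 = 0.00124734
  stratum E: (1800/8900)²·0.3²/254 = 1.44935e-05
V̂(ȳ_st) = 0.00216952
SE(ȳ_st) = √0.00216952 = 0.0465781

ȳ_st ≈ 3.35, SE ≈ 0.0466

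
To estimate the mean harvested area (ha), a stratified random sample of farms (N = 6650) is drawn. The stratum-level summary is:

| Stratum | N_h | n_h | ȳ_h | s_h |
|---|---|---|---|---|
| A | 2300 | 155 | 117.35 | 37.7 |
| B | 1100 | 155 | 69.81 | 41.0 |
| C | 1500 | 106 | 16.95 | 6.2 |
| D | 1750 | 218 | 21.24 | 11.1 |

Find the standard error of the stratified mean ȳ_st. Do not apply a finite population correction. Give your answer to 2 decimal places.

SE(ȳ_st) ≈ 1.20

V̂(ȳ_st) = Σ W_h² s_h²/n_h, with W_h = N_h/N and N = 6650:
  stratum A: (2300/6650)²·37.7²/155 = 1.09689
  stratum B: (1100/6650)²·41.0²/155 = 0.296741
  stratum C: (1500/6650)²·6.2²/106 = 0.0184509
  stratum D: (1750/6650)²·11.1²/218 = 0.0391401
V̂(ȳ_st) = 1.45122
SE(ȳ_st) = √1.45122 = 1.20467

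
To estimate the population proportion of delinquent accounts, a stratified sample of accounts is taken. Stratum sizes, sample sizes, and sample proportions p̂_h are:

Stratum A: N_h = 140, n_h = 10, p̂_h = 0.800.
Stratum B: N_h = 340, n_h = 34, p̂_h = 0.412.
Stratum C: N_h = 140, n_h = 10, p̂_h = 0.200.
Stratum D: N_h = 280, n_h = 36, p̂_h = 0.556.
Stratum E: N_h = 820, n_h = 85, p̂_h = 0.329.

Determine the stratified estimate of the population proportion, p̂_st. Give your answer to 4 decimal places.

N = 1720; stratum weights W_h = N_h/N.
p̂_st = Σ W_h p̂_h = (140·0.800 + 340·0.412 + 140·0.200 + 280·0.556 + 820·0.329)/1720 = 0.41020

p̂_st ≈ 0.4102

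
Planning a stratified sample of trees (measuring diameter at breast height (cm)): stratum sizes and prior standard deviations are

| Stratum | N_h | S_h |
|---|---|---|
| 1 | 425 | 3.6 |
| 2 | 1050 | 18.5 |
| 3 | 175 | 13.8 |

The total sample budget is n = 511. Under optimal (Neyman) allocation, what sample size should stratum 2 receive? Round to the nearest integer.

Neyman allocation: n_h = n · N_h S_h / Σ N_i S_i, with n = 511.
  stratum 1: N_h·S_h = 425·3.6 = 1530.00
  stratum 2: N_h·S_h = 1050·18.5 = 19425.00
  stratum 3: N_h·S_h = 175·13.8 = 2415.00
Σ N_h S_h = 23370.00
n for stratum 2 = 511·19425.00/23370.00 = 424.740 → 425

425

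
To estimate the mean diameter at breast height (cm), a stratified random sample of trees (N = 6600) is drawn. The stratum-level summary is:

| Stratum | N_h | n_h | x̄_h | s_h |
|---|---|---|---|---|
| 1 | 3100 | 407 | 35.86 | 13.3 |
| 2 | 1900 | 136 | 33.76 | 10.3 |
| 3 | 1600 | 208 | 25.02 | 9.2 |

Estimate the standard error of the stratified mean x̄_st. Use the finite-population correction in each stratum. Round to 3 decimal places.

SE(x̄_st) ≈ 0.405

V̂(x̄_st) = Σ W_h² (1 − n_h/N_h) s_h²/n_h, with W_h = N_h/N and N = 6600:
  stratum 1: (3100/6600)²·(1 − 407/3100)·13.3²/407 = 0.083295
  stratum 2: (1900/6600)²·(1 − 136/1900)·10.3²/136 = 0.0600205
  stratum 3: (1600/6600)²·(1 − 208/1600)·9.2²/208 = 0.0208058
V̂(x̄_st) = 0.164121
SE(x̄_st) = √0.164121 = 0.405119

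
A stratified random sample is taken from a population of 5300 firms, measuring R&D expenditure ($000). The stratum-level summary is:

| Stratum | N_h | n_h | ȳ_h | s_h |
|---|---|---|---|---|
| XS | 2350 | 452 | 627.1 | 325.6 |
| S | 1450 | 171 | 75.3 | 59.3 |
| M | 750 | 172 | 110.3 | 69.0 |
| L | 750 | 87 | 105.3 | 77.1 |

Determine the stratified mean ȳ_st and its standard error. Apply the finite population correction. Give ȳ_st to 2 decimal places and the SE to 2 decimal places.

ȳ_st ≈ 329.16, SE ≈ 6.34

ȳ_st = Σ W_h ȳ_h = (2350·627.1 + 1450·75.3 + 750·110.3 + 750·105.3)/5300 = 329.16415
V̂(ȳ_st) = Σ W_h² (1 − n_h/N_h) s_h²/n_h, with W_h = N_h/N and N = 5300:
  stratum XS: (2350/5300)²·(1 − 452/2350)·325.6²/452 = 37.2428
  stratum S: (1450/5300)²·(1 − 171/1450)·59.3²/171 = 1.35769
  stratum M: (750/5300)²·(1 − 172/750)·69.0²/172 = 0.427176
  stratum L: (750/5300)²·(1 − 87/750)·77.1²/87 = 1.20952
V̂(ȳ_st) = 40.2372
SE(ȳ_st) = √40.2372 = 6.34328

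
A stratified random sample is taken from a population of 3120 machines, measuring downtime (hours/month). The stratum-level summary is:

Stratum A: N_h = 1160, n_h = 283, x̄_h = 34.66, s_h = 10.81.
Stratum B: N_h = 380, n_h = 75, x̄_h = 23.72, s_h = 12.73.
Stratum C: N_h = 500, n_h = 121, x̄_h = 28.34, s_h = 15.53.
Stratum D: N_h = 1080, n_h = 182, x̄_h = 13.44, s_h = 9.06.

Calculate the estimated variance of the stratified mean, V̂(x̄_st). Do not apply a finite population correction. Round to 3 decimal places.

V̂(x̄_st) = Σ W_h² s_h²/n_h, with W_h = N_h/N and N = 3120:
  stratum A: (1160/3120)²·10.81²/283 = 0.0570784
  stratum B: (380/3120)²·12.73²/75 = 0.0320519
  stratum C: (500/3120)²·15.53²/121 = 0.0511904
  stratum D: (1080/3120)²·9.06²/182 = 0.054041
V̂(x̄_st) = 0.194362

V̂(x̄_st) ≈ 0.194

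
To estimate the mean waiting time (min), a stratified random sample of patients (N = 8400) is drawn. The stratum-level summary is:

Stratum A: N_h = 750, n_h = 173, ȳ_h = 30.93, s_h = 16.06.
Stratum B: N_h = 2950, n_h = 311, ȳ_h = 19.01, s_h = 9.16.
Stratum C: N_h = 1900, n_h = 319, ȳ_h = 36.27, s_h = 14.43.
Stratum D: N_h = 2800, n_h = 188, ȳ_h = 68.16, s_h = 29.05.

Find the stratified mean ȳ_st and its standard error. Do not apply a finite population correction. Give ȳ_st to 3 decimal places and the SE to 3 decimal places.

ȳ_st ≈ 40.362, SE ≈ 0.760

ȳ_st = Σ W_h ȳ_h = (750·30.93 + 2950·19.01 + 1900·36.27 + 2800·68.16)/8400 = 40.36167
V̂(ȳ_st) = Σ W_h² s_h²/n_h, with W_h = N_h/N and N = 8400:
  stratum A: (750/8400)²·16.06²/173 = 0.0118853
  stratum B: (2950/8400)²·9.16²/311 = 0.0332748
  stratum C: (1900/8400)²·14.43²/319 = 0.0333957
  stratum D: (2800/8400)²·29.05²/188 = 0.49876
V̂(ȳ_st) = 0.577316
SE(ȳ_st) = √0.577316 = 0.759813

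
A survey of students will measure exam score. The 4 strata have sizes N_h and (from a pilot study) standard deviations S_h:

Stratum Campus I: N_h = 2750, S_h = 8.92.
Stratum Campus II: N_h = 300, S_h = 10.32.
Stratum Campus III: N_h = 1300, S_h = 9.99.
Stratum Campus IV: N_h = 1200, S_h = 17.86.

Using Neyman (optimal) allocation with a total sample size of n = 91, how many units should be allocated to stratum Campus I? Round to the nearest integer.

36

Neyman allocation: n_h = n · N_h S_h / Σ N_i S_i, with n = 91.
  stratum Campus I: N_h·S_h = 2750·8.92 = 24530.00
  stratum Campus II: N_h·S_h = 300·10.32 = 3096.00
  stratum Campus III: N_h·S_h = 1300·9.99 = 12987.00
  stratum Campus IV: N_h·S_h = 1200·17.86 = 21432.00
Σ N_h S_h = 62045.00
n for stratum Campus I = 91·24530.00/62045.00 = 35.978 → 36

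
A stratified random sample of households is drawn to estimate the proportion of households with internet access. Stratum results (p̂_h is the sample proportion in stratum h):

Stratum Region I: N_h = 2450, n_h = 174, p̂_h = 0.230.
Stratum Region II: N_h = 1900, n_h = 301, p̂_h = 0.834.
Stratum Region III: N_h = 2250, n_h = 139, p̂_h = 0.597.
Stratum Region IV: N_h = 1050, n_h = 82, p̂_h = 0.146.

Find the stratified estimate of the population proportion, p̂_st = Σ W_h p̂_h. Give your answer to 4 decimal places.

p̂_st ≈ 0.4764

N = 7650; stratum weights W_h = N_h/N.
p̂_st = Σ W_h p̂_h = (2450·0.230 + 1900·0.834 + 2250·0.597 + 1050·0.146)/7650 = 0.47642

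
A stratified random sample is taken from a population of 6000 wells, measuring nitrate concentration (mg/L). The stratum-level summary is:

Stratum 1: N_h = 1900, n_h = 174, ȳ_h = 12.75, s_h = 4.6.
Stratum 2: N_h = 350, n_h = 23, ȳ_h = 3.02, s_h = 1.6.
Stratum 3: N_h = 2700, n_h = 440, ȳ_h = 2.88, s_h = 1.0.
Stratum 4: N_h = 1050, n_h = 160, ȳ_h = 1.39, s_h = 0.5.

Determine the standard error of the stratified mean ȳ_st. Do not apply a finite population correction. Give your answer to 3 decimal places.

V̂(ȳ_st) = Σ W_h² s_h²/n_h, with W_h = N_h/N and N = 6000:
  stratum 1: (1900/6000)²·4.6²/174 = 0.0121947
  stratum 2: (350/6000)²·1.6²/23 = 0.000378744
  stratum 3: (2700/6000)²·1.0²/440 = 0.000460227
  stratum 4: (1050/6000)²·0.5²/160 = 4.78516e-05
V̂(ȳ_st) = 0.0130815
SE(ȳ_st) = √0.0130815 = 0.114374

SE(ȳ_st) ≈ 0.114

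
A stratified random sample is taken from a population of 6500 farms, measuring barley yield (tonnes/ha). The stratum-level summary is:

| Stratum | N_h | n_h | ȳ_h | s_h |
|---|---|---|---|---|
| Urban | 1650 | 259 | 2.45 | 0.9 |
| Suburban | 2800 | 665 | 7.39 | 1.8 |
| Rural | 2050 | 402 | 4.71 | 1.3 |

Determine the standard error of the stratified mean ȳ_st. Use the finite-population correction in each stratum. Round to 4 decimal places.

SE(ȳ_st) ≈ 0.0346

V̂(ȳ_st) = Σ W_h² (1 − n_h/N_h) s_h²/n_h, with W_h = N_h/N and N = 6500:
  stratum Urban: (1650/6500)²·(1 − 259/1650)·0.9²/259 = 0.000169891
  stratum Suburban: (2800/6500)²·(1 − 665/2800)·1.8²/665 = 0.00068937
  stratum Rural: (2050/6500)²·(1 − 402/2050)·1.3²/402 = 0.000336159
V̂(ȳ_st) = 0.00119542
SE(ȳ_st) = √0.00119542 = 0.0345748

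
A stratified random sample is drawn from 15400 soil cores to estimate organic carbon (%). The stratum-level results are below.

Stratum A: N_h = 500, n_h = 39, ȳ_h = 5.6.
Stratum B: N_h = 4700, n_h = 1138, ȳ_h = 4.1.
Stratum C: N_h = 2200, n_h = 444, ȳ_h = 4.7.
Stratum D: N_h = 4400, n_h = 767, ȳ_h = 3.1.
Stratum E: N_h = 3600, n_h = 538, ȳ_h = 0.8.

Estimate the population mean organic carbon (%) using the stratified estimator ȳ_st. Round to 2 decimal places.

ȳ_st ≈ 3.18

N = Σ N_h = 15400. Stratum weights W_h = N_h/N.
ȳ_st = (500·5.6 + 4700·4.1 + 2200·4.7 + 4400·3.1 + 3600·0.8) / 15400 = 3.1773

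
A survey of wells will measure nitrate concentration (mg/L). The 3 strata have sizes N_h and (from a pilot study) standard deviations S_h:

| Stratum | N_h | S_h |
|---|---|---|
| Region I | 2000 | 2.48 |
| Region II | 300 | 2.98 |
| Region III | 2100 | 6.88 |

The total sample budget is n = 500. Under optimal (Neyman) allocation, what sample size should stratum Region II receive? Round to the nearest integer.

22

Neyman allocation: n_h = n · N_h S_h / Σ N_i S_i, with n = 500.
  stratum Region I: N_h·S_h = 2000·2.48 = 4960.00
  stratum Region II: N_h·S_h = 300·2.98 = 894.00
  stratum Region III: N_h·S_h = 2100·6.88 = 14448.00
Σ N_h S_h = 20302.00
n for stratum Region II = 500·894.00/20302.00 = 22.018 → 22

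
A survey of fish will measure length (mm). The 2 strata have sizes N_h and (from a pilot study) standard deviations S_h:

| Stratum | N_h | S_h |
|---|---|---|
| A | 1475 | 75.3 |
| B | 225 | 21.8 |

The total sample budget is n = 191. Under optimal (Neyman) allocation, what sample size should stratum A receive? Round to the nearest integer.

Neyman allocation: n_h = n · N_h S_h / Σ N_i S_i, with n = 191.
  stratum A: N_h·S_h = 1475·75.3 = 111067.50
  stratum B: N_h·S_h = 225·21.8 = 4905.00
Σ N_h S_h = 115972.50
n for stratum A = 191·111067.50/115972.50 = 182.922 → 183

183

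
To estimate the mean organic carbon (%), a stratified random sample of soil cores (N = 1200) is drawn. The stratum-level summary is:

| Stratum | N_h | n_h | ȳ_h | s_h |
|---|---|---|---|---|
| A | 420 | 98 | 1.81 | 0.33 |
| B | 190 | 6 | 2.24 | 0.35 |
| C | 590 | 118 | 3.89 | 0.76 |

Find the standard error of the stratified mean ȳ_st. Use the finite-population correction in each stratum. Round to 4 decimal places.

SE(ȳ_st) ≈ 0.0393

V̂(ȳ_st) = Σ W_h² (1 − n_h/N_h) s_h²/n_h, with W_h = N_h/N and N = 1200:
  stratum A: (420/1200)²·(1 − 98/420)·0.33²/98 = 0.000104362
  stratum B: (190/1200)²·(1 − 6/190)·0.35²/6 = 0.000495671
  stratum C: (590/1200)²·(1 − 118/590)·0.76²/118 = 0.000946622
V̂(ȳ_st) = 0.00154666
SE(ȳ_st) = √0.00154666 = 0.0393275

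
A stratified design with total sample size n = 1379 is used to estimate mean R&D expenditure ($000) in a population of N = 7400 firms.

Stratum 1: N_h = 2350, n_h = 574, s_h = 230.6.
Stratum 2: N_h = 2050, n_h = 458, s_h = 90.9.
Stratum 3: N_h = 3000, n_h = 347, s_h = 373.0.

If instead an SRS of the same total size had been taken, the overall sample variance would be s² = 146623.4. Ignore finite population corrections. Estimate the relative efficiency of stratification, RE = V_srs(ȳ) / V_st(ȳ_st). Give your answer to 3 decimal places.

V̂(ȳ_st) = Σ W_h² s_h²/n_h, with W_h = N_h/N and N = 7400:
  stratum 1: (2350/7400)²·230.6²/574 = 9.34284
  stratum 2: (2050/7400)²·90.9²/458 = 1.38454
  stratum 3: (3000/7400)²·373.0²/347 = 65.8972
V_st = 76.6246
V_srs = s²/n = 146623.4/1379 = 106.326
Relative efficiency = V_srs / V_st = 106.326/76.6246 = 1.3876

RE ≈ 1.388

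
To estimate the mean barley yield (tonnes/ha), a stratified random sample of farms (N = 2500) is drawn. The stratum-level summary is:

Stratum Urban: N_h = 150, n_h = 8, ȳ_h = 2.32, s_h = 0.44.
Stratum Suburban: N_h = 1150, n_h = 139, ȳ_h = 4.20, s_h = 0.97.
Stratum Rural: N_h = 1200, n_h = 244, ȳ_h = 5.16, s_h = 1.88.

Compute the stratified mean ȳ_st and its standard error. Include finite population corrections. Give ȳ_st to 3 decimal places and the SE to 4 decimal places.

ȳ_st ≈ 4.548, SE ≈ 0.0632

ȳ_st = Σ W_h ȳ_h = (150·2.32 + 1150·4.20 + 1200·5.16)/2500 = 4.54800
V̂(ȳ_st) = Σ W_h² (1 − n_h/N_h) s_h²/n_h, with W_h = N_h/N and N = 2500:
  stratum Urban: (150/2500)²·(1 − 8/150)·0.44²/8 = 8.24736e-05
  stratum Suburban: (1150/2500)²·(1 − 139/1150)·0.97²/139 = 0.00125921
  stratum Rural: (1200/2500)²·(1 − 244/1200)·1.88²/244 = 0.0026588
V̂(ȳ_st) = 0.00400048
SE(ȳ_st) = √0.00400048 = 0.0632493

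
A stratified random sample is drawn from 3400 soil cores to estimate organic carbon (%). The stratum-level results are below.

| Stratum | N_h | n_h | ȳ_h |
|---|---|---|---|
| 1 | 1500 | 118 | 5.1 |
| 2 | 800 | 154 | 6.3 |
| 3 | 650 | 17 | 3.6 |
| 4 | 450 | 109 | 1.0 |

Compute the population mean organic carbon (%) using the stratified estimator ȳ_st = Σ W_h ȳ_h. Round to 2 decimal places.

ȳ_st ≈ 4.55

N = Σ N_h = 3400. Stratum weights W_h = N_h/N.
ȳ_st = (1500·5.1 + 800·6.3 + 650·3.6 + 450·1.0) / 3400 = 4.5529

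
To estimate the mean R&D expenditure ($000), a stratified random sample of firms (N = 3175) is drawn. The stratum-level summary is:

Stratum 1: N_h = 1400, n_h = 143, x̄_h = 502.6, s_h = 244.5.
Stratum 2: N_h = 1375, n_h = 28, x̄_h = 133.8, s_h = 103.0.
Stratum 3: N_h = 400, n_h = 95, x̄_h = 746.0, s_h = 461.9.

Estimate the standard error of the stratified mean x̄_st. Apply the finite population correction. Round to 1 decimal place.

V̂(x̄_st) = Σ W_h² (1 − n_h/N_h) s_h²/n_h, with W_h = N_h/N and N = 3175:
  stratum 1: (1400/3175)²·(1 − 143/1400)·244.5²/143 = 72.9789
  stratum 2: (1375/3175)²·(1 − 28/1375)·103.0²/28 = 69.6144
  stratum 3: (400/3175)²·(1 − 95/400)·461.9²/95 = 27.1797
V̂(x̄_st) = 169.773
SE(x̄_st) = √169.773 = 13.0297

SE(x̄_st) ≈ 13.0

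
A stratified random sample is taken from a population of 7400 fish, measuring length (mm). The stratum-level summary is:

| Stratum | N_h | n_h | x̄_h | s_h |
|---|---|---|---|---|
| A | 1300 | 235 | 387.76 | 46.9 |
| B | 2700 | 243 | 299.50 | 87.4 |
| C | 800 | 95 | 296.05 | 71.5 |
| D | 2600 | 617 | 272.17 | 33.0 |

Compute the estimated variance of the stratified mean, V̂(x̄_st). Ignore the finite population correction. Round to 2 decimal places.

V̂(x̄_st) = Σ W_h² s_h²/n_h, with W_h = N_h/N and N = 7400:
  stratum A: (1300/7400)²·46.9²/235 = 0.288869
  stratum B: (2700/7400)²·87.4²/243 = 4.18486
  stratum C: (800/7400)²·71.5²/95 = 0.628934
  stratum D: (2600/7400)²·33.0²/617 = 0.217884
V̂(x̄_st) = 5.32054

V̂(x̄_st) ≈ 5.32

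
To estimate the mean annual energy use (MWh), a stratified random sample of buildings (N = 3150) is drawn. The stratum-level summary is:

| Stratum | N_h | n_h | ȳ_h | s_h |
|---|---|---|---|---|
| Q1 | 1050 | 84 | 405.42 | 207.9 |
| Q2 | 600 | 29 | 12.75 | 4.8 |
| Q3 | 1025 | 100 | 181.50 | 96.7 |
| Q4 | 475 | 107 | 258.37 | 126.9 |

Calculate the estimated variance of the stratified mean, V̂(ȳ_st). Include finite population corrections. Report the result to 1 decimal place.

V̂(ȳ_st) = Σ W_h² (1 − n_h/N_h) s_h²/n_h, with W_h = N_h/N and N = 3150:
  stratum Q1: (1050/3150)²·(1 − 84/1050)·207.9²/84 = 52.5987
  stratum Q2: (600/3150)²·(1 − 29/600)·4.8²/29 = 0.0274316
  stratum Q3: (1025/3150)²·(1 − 100/1025)·96.7²/100 = 8.93506
  stratum Q4: (475/3150)²·(1 − 107/475)·126.9²/107 = 2.65131
V̂(ȳ_st) = 64.2125

V̂(ȳ_st) ≈ 64.2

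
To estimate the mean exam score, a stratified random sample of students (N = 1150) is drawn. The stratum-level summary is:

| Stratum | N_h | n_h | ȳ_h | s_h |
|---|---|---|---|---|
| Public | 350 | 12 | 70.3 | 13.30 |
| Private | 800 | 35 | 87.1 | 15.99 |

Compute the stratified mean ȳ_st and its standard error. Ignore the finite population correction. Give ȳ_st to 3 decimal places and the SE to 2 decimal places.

ȳ_st = Σ W_h ȳ_h = (350·70.3 + 800·87.1)/1150 = 81.98696
V̂(ȳ_st) = Σ W_h² s_h²/n_h, with W_h = N_h/N and N = 1150:
  stratum Public: (350/1150)²·13.30²/12 = 1.36541
  stratum Private: (800/1150)²·15.99²/35 = 3.53519
V̂(ȳ_st) = 4.9006
SE(ȳ_st) = √4.9006 = 2.21373

ȳ_st ≈ 81.987, SE ≈ 2.21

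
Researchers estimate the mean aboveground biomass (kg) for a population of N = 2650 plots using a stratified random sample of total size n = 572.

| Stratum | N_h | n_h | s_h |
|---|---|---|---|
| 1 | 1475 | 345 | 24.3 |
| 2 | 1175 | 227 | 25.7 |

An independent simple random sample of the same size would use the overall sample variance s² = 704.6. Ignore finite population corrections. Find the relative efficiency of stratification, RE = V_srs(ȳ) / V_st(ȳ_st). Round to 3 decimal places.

V̂(ȳ_st) = Σ W_h² s_h²/n_h, with W_h = N_h/N and N = 2650:
  stratum 1: (1475/2650)²·24.3²/345 = 0.530256
  stratum 2: (1175/2650)²·25.7²/227 = 0.572037
V_st = 1.10229
V_srs = s²/n = 704.6/572 = 1.23182
Relative efficiency = V_srs / V_st = 1.23182/1.10229 = 1.1175

RE ≈ 1.118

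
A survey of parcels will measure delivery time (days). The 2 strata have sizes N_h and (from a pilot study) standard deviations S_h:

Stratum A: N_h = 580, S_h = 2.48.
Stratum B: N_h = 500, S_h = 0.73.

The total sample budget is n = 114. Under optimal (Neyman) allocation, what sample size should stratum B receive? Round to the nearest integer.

Neyman allocation: n_h = n · N_h S_h / Σ N_i S_i, with n = 114.
  stratum A: N_h·S_h = 580·2.48 = 1438.40
  stratum B: N_h·S_h = 500·0.73 = 365.00
Σ N_h S_h = 1803.40
n for stratum B = 114·365.00/1803.40 = 23.073 → 23

23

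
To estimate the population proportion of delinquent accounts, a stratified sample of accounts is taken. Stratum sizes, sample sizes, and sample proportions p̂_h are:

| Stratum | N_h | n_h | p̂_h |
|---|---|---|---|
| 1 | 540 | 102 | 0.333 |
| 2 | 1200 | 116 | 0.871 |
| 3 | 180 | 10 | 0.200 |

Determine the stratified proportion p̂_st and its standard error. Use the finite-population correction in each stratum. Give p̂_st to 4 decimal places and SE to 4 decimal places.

N = 1920; stratum weights W_h = N_h/N.
p̂_st = Σ W_h p̂_h = (540·0.333 + 1200·0.871 + 180·0.200)/1920 = 0.65678
V̂(p̂_st) = Σ W_h² (1 − n_h/N_h) p̂_h(1−p̂_h)/(n_h−1):
  stratum 1: (540/1920)²·(1 − 102/540)·0.333·0.667/101 = 0.000141096
  stratum 2: (1200/1920)²·(1 − 116/1200)·0.871·0.129/115 = 0.000344761
  stratum 3: (180/1920)²·(1 − 10/180)·0.200·0.800/9 = 0.000147569
V̂(p̂_st) = 0.000633426; SE = √V̂ = 0.025168

p̂_st ≈ 0.6568, SE ≈ 0.0252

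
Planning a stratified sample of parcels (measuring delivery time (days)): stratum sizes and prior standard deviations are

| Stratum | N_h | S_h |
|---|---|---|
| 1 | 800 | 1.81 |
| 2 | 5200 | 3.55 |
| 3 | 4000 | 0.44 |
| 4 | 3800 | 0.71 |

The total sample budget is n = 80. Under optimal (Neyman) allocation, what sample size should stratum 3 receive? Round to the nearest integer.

6

Neyman allocation: n_h = n · N_h S_h / Σ N_i S_i, with n = 80.
  stratum 1: N_h·S_h = 800·1.81 = 1448.00
  stratum 2: N_h·S_h = 5200·3.55 = 18460.00
  stratum 3: N_h·S_h = 4000·0.44 = 1760.00
  stratum 4: N_h·S_h = 3800·0.71 = 2698.00
Σ N_h S_h = 24366.00
n for stratum 3 = 80·1760.00/24366.00 = 5.779 → 6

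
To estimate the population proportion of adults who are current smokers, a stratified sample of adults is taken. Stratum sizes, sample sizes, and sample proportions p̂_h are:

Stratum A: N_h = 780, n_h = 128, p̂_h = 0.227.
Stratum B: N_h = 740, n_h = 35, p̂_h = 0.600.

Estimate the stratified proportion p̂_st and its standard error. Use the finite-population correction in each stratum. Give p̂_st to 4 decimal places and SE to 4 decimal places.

N = 1520; stratum weights W_h = N_h/N.
p̂_st = Σ W_h p̂_h = (780·0.227 + 740·0.600)/1520 = 0.40859
V̂(p̂_st) = Σ W_h² (1 − n_h/N_h) p̂_h(1−p̂_h)/(n_h−1):
  stratum A: (780/1520)²·(1 − 128/780)·0.227·0.773/127 = 0.000304128
  stratum B: (740/1520)²·(1 − 35/740)·0.600·0.400/34 = 0.00159392
V̂(p̂_st) = 0.00189805; SE = √V̂ = 0.0435666

p̂_st ≈ 0.4086, SE ≈ 0.0436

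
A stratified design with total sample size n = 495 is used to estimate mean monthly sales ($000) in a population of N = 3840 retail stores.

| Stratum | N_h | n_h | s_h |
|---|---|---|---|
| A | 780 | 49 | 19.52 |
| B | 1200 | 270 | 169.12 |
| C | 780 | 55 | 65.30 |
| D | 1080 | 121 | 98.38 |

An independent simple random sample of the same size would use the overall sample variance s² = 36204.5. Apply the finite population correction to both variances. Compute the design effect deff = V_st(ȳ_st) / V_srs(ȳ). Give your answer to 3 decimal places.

deff ≈ 0.265

V̂(ȳ_st) = Σ W_h² (1 − n_h/N_h) s_h²/n_h, with W_h = N_h/N and N = 3840:
  stratum A: (780/3840)²·(1 − 49/780)·19.52²/49 = 0.300686
  stratum B: (1200/3840)²·(1 − 270/1200)·169.12²/270 = 8.0173
  stratum C: (780/3840)²·(1 − 55/780)·65.30²/55 = 2.97327
  stratum D: (1080/3840)²·(1 − 121/1080)·98.38²/121 = 5.61834
V_st = 16.9096
V_srs = (1 − 495/3840)·36204.5/495 = 63.7121
deff = V_st / V_srs = 16.9096/63.7121 = 0.2654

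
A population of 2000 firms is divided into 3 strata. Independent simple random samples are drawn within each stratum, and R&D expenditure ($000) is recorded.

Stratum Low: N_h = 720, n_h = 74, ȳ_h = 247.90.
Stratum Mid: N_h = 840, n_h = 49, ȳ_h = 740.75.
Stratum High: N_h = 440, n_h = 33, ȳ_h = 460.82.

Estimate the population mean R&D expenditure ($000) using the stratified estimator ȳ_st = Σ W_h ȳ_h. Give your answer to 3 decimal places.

N = Σ N_h = 2000. Stratum weights W_h = N_h/N.
ȳ_st = (720·247.90 + 840·740.75 + 440·460.82) / 2000 = 501.73940

ȳ_st ≈ 501.739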